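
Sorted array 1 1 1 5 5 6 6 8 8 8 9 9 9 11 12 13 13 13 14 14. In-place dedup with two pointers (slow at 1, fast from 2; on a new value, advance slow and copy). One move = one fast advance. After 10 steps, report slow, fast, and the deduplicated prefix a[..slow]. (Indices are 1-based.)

slow=5, fast=12, prefix=[1, 5, 6, 8, 9]

slow=1 fast=2: a[fast]=1=a[slow] dup, fast++
slow=1 fast=3: a[fast]=1=a[slow] dup, fast++
slow=1 fast=4: a[fast]=5≠a[slow]=1 write a[2]=5, slow++,fast++
slow=2 fast=5: a[fast]=5=a[slow] dup, fast++
slow=2 fast=6: a[fast]=6≠a[slow]=5 write a[3]=6, slow++,fast++
slow=3 fast=7: a[fast]=6=a[slow] dup, fast++
slow=3 fast=8: a[fast]=8≠a[slow]=6 write a[4]=8, slow++,fast++
slow=4 fast=9: a[fast]=8=a[slow] dup, fast++
slow=4 fast=10: a[fast]=8=a[slow] dup, fast++
slow=4 fast=11: a[fast]=9≠a[slow]=8 write a[5]=9, slow++,fast++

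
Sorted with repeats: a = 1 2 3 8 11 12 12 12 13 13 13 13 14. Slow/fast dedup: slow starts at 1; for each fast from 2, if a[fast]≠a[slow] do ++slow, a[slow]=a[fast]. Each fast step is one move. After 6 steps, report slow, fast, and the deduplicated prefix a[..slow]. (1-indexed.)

(s=1,f=2) a[fast]=2≠a[slow]=1 write a[2]=2 → slow++,fast++
(s=2,f=3) a[fast]=3≠a[slow]=2 write a[3]=3 → slow++,fast++
(s=3,f=4) a[fast]=8≠a[slow]=3 write a[4]=8 → slow++,fast++
(s=4,f=5) a[fast]=11≠a[slow]=8 write a[5]=11 → slow++,fast++
(s=5,f=6) a[fast]=12≠a[slow]=11 write a[6]=12 → slow++,fast++
(s=6,f=7) a[fast]=12=a[slow] dup → fast++

slow=6, fast=8, prefix=[1, 2, 3, 8, 11, 12]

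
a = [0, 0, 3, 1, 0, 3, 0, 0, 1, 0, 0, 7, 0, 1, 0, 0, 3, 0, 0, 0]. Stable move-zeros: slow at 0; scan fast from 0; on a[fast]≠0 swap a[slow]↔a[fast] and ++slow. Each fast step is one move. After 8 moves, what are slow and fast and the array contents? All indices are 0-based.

slow=0 fast=0: a[fast]=0, fast++
slow=0 fast=1: a[fast]=0, fast++
slow=0 fast=2: a[fast]=3≠0 swap→a[0]=3, slow++,fast++
slow=1 fast=3: a[fast]=1≠0 swap→a[1]=1, slow++,fast++
slow=2 fast=4: a[fast]=0, fast++
slow=2 fast=5: a[fast]=3≠0 swap→a[2]=3, slow++,fast++
slow=3 fast=6: a[fast]=0, fast++
slow=3 fast=7: a[fast]=0, fast++

slow=3, fast=8, a=[3, 1, 3, 0, 0, 0, 0, 0, 1, 0, 0, 7, 0, 1, 0, 0, 3, 0, 0, 0]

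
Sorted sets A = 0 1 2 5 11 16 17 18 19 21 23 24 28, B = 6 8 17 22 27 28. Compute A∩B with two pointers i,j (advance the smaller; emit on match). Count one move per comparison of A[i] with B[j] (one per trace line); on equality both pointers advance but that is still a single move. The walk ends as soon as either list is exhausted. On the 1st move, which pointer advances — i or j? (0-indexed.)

i

i=0 j=0: 0<6, i++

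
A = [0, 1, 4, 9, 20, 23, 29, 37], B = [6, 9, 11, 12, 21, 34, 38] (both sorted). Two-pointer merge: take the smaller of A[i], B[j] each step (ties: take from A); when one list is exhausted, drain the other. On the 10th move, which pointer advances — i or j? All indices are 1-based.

j

i=1 j=1: A[i]=0<=B[j]=6 take 0, i++
i=2 j=1: A[i]=1<=B[j]=6 take 1, i++
i=3 j=1: A[i]=4<=B[j]=6 take 4, i++
i=4 j=1: A[i]=9>B[j]=6 take 6, j++
i=4 j=2: A[i]=9<=B[j]=9 take 9, i++
i=5 j=2: A[i]=20>B[j]=9 take 9, j++
i=5 j=3: A[i]=20>B[j]=11 take 11, j++
i=5 j=4: A[i]=20>B[j]=12 take 12, j++
i=5 j=5: A[i]=20<=B[j]=21 take 20, i++
i=6 j=5: A[i]=23>B[j]=21 take 21, j++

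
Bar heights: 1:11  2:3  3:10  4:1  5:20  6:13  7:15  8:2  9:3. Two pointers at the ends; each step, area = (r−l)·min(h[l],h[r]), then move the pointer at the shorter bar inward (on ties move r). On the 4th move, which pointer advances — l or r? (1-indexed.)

[1,9] min(11,3)*8=24 best=24 * → r--
[1,8] min(11,2)*7=14 best=24 → r--
[1,7] min(11,15)*6=66 best=66 * → l++
[2,7] min(3,15)*5=15 best=66 → l++

l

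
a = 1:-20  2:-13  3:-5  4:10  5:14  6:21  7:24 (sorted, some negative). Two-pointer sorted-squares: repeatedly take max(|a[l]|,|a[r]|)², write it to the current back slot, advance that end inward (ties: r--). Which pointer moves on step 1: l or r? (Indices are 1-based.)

r

[1,7] |-20|<=|24| out[7]=576 → r--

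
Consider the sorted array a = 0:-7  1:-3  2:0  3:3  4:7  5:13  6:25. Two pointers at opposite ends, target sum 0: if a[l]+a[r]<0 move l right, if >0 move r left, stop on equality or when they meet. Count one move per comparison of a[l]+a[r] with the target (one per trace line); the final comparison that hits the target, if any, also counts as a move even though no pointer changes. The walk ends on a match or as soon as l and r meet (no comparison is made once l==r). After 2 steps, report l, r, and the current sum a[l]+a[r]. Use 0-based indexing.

l=0 r=6: -7+25=18 >0, r--
l=0 r=5: -7+13=6 >0, r--

l=0, r=4, sum=0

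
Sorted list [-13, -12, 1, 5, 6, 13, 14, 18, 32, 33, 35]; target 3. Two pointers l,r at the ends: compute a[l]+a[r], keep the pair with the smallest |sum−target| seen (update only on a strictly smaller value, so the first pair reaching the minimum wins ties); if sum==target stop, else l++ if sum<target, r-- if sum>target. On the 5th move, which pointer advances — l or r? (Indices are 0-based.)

l

l=0 r=10: -13+35=22 d=19 *, r--
l=0 r=9: -13+33=20 d=17 *, r--
l=0 r=8: -13+32=19 d=16 *, r--
l=0 r=7: -13+18=5 d=2 *, r--
l=0 r=6: -13+14=1 d=2, l++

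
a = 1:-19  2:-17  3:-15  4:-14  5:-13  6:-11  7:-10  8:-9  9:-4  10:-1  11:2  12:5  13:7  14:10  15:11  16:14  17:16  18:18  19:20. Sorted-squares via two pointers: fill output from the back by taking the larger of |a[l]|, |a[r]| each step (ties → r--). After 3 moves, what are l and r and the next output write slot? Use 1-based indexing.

[1,19] |-19|<=|20| out[19]=400 → r--
[1,18] |-19|>|18| out[18]=361 → l++
[2,18] |-17|<=|18| out[17]=324 → r--

l=2, r=17, next write slot=16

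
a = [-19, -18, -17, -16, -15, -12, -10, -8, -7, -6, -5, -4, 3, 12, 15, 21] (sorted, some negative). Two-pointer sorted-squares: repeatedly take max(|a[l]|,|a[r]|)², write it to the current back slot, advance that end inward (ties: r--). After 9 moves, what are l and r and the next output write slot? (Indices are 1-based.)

[1,16] |-19|<=|21| out[16]=441 → r--
[1,15] |-19|>|15| out[15]=361 → l++
[2,15] |-18|>|15| out[14]=324 → l++
[3,15] |-17|>|15| out[13]=289 → l++
[4,15] |-16|>|15| out[12]=256 → l++
[5,15] |-15|<=|15| out[11]=225 → r--
[5,14] |-15|>|12| out[10]=225 → l++
[6,14] |-12|<=|12| out[9]=144 → r--
[6,13] |-12|>|3| out[8]=144 → l++

l=7, r=13, next write slot=7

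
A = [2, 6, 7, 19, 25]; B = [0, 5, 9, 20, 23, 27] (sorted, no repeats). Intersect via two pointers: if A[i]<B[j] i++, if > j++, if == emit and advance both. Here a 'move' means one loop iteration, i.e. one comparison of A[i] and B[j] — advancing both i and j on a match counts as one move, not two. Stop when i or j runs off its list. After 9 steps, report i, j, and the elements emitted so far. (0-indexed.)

[i=0,j=0] 2>0 → j++
[i=0,j=1] 2<5 → i++
[i=1,j=1] 6>5 → j++
[i=1,j=2] 6<9 → i++
[i=2,j=2] 7<9 → i++
[i=3,j=2] 19>9 → j++
[i=3,j=3] 19<20 → i++
[i=4,j=3] 25>20 → j++
[i=4,j=4] 25>23 → j++

i=4, j=5, emitted=[]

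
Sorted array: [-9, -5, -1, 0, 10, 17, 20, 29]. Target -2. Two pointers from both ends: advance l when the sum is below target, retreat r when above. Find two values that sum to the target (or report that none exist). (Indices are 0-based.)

l=0 r=7: -9+29=20 >-2, r--
l=0 r=6: -9+20=11 >-2, r--
l=0 r=5: -9+17=8 >-2, r--
l=0 r=4: -9+10=1 >-2, r--
l=0 r=3: -9+0=-9 <-2, l++
l=1 r=3: -5+0=-5 <-2, l++
l=2 r=3: -1+0=-1 >-2, r--

no pair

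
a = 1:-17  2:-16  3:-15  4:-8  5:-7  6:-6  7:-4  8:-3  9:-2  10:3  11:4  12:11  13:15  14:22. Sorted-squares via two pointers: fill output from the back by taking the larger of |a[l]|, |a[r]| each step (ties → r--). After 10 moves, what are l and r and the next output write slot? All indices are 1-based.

[1,14] |-17|<=|22| out[14]=484 → r--
[1,13] |-17|>|15| out[13]=289 → l++
[2,13] |-16|>|15| out[12]=256 → l++
[3,13] |-15|<=|15| out[11]=225 → r--
[3,12] |-15|>|11| out[10]=225 → l++
[4,12] |-8|<=|11| out[9]=121 → r--
[4,11] |-8|>|4| out[8]=64 → l++
[5,11] |-7|>|4| out[7]=49 → l++
[6,11] |-6|>|4| out[6]=36 → l++
[7,11] |-4|<=|4| out[5]=16 → r--

l=7, r=10, next write slot=4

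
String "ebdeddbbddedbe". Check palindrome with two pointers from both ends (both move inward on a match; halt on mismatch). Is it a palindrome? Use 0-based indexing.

[0,13] 'e'=='e' → l++,r--
[1,12] 'b'=='b' → l++,r--
[2,11] 'd'=='d' → l++,r--
[3,10] 'e'=='e' → l++,r--
[4,9] 'd'=='d' → l++,r--
[5,8] 'd'=='d' → l++,r--
[6,7] 'b'=='b' → l++,r--

palindrome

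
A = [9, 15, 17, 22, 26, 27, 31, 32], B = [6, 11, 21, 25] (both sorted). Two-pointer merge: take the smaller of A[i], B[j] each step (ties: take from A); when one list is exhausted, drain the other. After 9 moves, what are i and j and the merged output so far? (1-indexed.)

i=1 j=1: A[i]=9>B[j]=6 take 6, j++
i=1 j=2: A[i]=9<=B[j]=11 take 9, i++
i=2 j=2: A[i]=15>B[j]=11 take 11, j++
i=2 j=3: A[i]=15<=B[j]=21 take 15, i++
i=3 j=3: A[i]=17<=B[j]=21 take 17, i++
i=4 j=3: A[i]=22>B[j]=21 take 21, j++
i=4 j=4: A[i]=22<=B[j]=25 take 22, i++
i=5 j=4: A[i]=26>B[j]=25 take 25, j++
i=5 j=5: B done, take A[i]=26, i++

i=6, j=5, merged so far=[6, 9, 11, 15, 17, 21, 22, 25, 26]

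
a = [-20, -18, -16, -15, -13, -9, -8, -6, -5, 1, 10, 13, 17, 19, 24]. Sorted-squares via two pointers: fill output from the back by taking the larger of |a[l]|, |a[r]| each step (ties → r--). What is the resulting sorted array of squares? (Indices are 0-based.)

[0,14] |-20|<=|24| out[14]=576 → r--
[0,13] |-20|>|19| out[13]=400 → l++
[1,13] |-18|<=|19| out[12]=361 → r--
[1,12] |-18|>|17| out[11]=324 → l++
[2,12] |-16|<=|17| out[10]=289 → r--
[2,11] |-16|>|13| out[9]=256 → l++
[3,11] |-15|>|13| out[8]=225 → l++
[4,11] |-13|<=|13| out[7]=169 → r--
[4,10] |-13|>|10| out[6]=169 → l++
[5,10] |-9|<=|10| out[5]=100 → r--
[5,9] |-9|>|1| out[4]=81 → l++
[6,9] |-8|>|1| out[3]=64 → l++
[7,9] |-6|>|1| out[2]=36 → l++
[8,9] |-5|>|1| out[1]=25 → l++
[9,9] |1|<=|1| out[0]=1 → r--

[1, 25, 36, 64, 81, 100, 169, 169, 225, 256, 289, 324, 361, 400, 576]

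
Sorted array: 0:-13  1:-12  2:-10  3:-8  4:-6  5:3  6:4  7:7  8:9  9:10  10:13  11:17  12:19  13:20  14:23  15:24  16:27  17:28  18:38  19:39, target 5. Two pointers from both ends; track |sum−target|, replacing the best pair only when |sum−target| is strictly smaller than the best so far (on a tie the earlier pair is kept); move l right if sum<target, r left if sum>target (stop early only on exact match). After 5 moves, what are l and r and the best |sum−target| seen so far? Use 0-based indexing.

l=0, r=14, best |Δ|=6

[0,19] -13+39=26 d=21 * → r--
[0,18] -13+38=25 d=20 * → r--
[0,17] -13+28=15 d=10 * → r--
[0,16] -13+27=14 d=9 * → r--
[0,15] -13+24=11 d=6 * → r--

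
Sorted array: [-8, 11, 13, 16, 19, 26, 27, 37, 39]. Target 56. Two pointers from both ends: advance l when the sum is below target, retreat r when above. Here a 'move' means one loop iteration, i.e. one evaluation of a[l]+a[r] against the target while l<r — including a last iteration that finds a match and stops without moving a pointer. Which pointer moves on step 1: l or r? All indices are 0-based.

l=0 r=8: -8+39=31 <56, l++

l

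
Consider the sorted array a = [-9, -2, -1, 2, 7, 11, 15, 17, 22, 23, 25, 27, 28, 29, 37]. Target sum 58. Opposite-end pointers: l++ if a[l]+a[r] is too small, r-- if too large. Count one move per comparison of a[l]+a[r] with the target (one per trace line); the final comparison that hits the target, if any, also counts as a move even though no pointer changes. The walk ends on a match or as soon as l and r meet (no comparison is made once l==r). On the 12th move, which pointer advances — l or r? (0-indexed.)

[0,14] -9+37=28 <58 → l++
[1,14] -2+37=35 <58 → l++
[2,14] -1+37=36 <58 → l++
[3,14] 2+37=39 <58 → l++
[4,14] 7+37=44 <58 → l++
[5,14] 11+37=48 <58 → l++
[6,14] 15+37=52 <58 → l++
[7,14] 17+37=54 <58 → l++
[8,14] 22+37=59 >58 → r--
[8,13] 22+29=51 <58 → l++
[9,13] 23+29=52 <58 → l++
[10,13] 25+29=54 <58 → l++

l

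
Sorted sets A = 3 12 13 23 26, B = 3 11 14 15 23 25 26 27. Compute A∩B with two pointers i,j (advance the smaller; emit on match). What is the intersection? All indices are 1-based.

intersection = [3, 23, 26]

[i=1,j=1] 3==3 emit → i++,j++
[i=2,j=2] 12>11 → j++
[i=2,j=3] 12<14 → i++
[i=3,j=3] 13<14 → i++
[i=4,j=3] 23>14 → j++
[i=4,j=4] 23>15 → j++
[i=4,j=5] 23==23 emit → i++,j++
[i=5,j=6] 26>25 → j++
[i=5,j=7] 26==26 emit → i++,j++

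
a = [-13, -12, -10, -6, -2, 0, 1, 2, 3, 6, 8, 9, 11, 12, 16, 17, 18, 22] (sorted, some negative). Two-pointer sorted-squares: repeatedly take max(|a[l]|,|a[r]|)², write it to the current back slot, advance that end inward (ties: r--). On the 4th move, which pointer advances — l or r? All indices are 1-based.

r

l=1 r=18: |-13|<=|22| out[18]=484, r--
l=1 r=17: |-13|<=|18| out[17]=324, r--
l=1 r=16: |-13|<=|17| out[16]=289, r--
l=1 r=15: |-13|<=|16| out[15]=256, r--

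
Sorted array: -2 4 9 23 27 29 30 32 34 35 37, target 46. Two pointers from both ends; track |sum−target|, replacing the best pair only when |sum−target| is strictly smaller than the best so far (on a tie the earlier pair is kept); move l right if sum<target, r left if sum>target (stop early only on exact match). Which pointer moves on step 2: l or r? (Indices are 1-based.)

l

[1,11] -2+37=35 d=11 * → l++
[2,11] 4+37=41 d=5 * → l++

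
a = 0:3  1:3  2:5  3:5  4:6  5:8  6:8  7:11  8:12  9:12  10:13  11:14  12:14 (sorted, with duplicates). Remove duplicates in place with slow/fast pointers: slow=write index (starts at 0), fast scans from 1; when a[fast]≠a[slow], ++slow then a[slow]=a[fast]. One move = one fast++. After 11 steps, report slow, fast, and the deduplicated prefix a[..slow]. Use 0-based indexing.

slow=7, fast=12, prefix=[3, 5, 6, 8, 11, 12, 13, 14]

(s=0,f=1) a[fast]=3=a[slow] dup → fast++
(s=0,f=2) a[fast]=5≠a[slow]=3 write a[1]=5 → slow++,fast++
(s=1,f=3) a[fast]=5=a[slow] dup → fast++
(s=1,f=4) a[fast]=6≠a[slow]=5 write a[2]=6 → slow++,fast++
(s=2,f=5) a[fast]=8≠a[slow]=6 write a[3]=8 → slow++,fast++
(s=3,f=6) a[fast]=8=a[slow] dup → fast++
(s=3,f=7) a[fast]=11≠a[slow]=8 write a[4]=11 → slow++,fast++
(s=4,f=8) a[fast]=12≠a[slow]=11 write a[5]=12 → slow++,fast++
(s=5,f=9) a[fast]=12=a[slow] dup → fast++
(s=5,f=10) a[fast]=13≠a[slow]=12 write a[6]=13 → slow++,fast++
(s=6,f=11) a[fast]=14≠a[slow]=13 write a[7]=14 → slow++,fast++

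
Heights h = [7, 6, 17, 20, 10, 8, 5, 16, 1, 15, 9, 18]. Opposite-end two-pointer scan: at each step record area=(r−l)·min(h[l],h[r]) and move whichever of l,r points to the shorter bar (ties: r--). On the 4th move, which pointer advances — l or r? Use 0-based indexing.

r

l=0 r=11: min(7,18)*11=77 best=77 *, l++
l=1 r=11: min(6,18)*10=60 best=77, l++
l=2 r=11: min(17,18)*9=153 best=153 *, l++
l=3 r=11: min(20,18)*8=144 best=153, r--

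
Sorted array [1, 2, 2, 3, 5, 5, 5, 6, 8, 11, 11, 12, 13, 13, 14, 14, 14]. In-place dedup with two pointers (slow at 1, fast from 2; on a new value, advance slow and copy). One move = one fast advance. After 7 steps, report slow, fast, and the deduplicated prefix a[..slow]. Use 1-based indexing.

slow=1 fast=2: a[fast]=2≠a[slow]=1 write a[2]=2, slow++,fast++
slow=2 fast=3: a[fast]=2=a[slow] dup, fast++
slow=2 fast=4: a[fast]=3≠a[slow]=2 write a[3]=3, slow++,fast++
slow=3 fast=5: a[fast]=5≠a[slow]=3 write a[4]=5, slow++,fast++
slow=4 fast=6: a[fast]=5=a[slow] dup, fast++
slow=4 fast=7: a[fast]=5=a[slow] dup, fast++
slow=4 fast=8: a[fast]=6≠a[slow]=5 write a[5]=6, slow++,fast++

slow=5, fast=9, prefix=[1, 2, 3, 5, 6]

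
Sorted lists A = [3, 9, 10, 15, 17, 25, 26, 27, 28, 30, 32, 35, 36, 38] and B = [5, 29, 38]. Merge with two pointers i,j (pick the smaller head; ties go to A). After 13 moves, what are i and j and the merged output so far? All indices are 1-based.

[i=1,j=1] A[i]=3<=B[j]=5 take 3 → i++
[i=2,j=1] A[i]=9>B[j]=5 take 5 → j++
[i=2,j=2] A[i]=9<=B[j]=29 take 9 → i++
[i=3,j=2] A[i]=10<=B[j]=29 take 10 → i++
[i=4,j=2] A[i]=15<=B[j]=29 take 15 → i++
[i=5,j=2] A[i]=17<=B[j]=29 take 17 → i++
[i=6,j=2] A[i]=25<=B[j]=29 take 25 → i++
[i=7,j=2] A[i]=26<=B[j]=29 take 26 → i++
[i=8,j=2] A[i]=27<=B[j]=29 take 27 → i++
[i=9,j=2] A[i]=28<=B[j]=29 take 28 → i++
[i=10,j=2] A[i]=30>B[j]=29 take 29 → j++
[i=10,j=3] A[i]=30<=B[j]=38 take 30 → i++
[i=11,j=3] A[i]=32<=B[j]=38 take 32 → i++

i=12, j=3, merged so far=[3, 5, 9, 10, 15, 17, 25, 26, 27, 28, 29, 30, 32]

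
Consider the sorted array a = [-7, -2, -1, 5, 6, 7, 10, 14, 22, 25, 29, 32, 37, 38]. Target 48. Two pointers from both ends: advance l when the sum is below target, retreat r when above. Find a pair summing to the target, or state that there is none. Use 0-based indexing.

l=0 r=13: -7+38=31 <48, l++
l=1 r=13: -2+38=36 <48, l++
l=2 r=13: -1+38=37 <48, l++
l=3 r=13: 5+38=43 <48, l++
l=4 r=13: 6+38=44 <48, l++
l=5 r=13: 7+38=45 <48, l++
l=6 r=13: 10+38=48, found

(10, 38)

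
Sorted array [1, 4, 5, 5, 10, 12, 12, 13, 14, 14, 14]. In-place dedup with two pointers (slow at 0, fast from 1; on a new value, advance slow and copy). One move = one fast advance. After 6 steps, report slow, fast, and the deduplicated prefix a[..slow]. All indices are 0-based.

(s=0,f=1) a[fast]=4≠a[slow]=1 write a[1]=4 → slow++,fast++
(s=1,f=2) a[fast]=5≠a[slow]=4 write a[2]=5 → slow++,fast++
(s=2,f=3) a[fast]=5=a[slow] dup → fast++
(s=2,f=4) a[fast]=10≠a[slow]=5 write a[3]=10 → slow++,fast++
(s=3,f=5) a[fast]=12≠a[slow]=10 write a[4]=12 → slow++,fast++
(s=4,f=6) a[fast]=12=a[slow] dup → fast++

slow=4, fast=7, prefix=[1, 4, 5, 10, 12]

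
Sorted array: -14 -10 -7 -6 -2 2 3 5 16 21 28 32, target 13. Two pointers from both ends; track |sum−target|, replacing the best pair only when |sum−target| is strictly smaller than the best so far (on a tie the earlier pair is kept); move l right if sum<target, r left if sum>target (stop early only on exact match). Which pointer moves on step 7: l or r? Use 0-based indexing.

l

[0,11] -14+32=18 d=5 * → r--
[0,10] -14+28=14 d=1 * → r--
[0,9] -14+21=7 d=6 → l++
[1,9] -10+21=11 d=2 → l++
[2,9] -7+21=14 d=1 → r--
[2,8] -7+16=9 d=4 → l++
[3,8] -6+16=10 d=3 → l++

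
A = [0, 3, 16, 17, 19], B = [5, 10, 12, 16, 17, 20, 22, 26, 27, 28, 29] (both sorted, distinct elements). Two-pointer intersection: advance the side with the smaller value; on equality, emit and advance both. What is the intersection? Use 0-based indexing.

intersection = [16, 17]

i=0 j=0: 0<5, i++
i=1 j=0: 3<5, i++
i=2 j=0: 16>5, j++
i=2 j=1: 16>10, j++
i=2 j=2: 16>12, j++
i=2 j=3: 16==16 emit, i++,j++
i=3 j=4: 17==17 emit, i++,j++
i=4 j=5: 19<20, i++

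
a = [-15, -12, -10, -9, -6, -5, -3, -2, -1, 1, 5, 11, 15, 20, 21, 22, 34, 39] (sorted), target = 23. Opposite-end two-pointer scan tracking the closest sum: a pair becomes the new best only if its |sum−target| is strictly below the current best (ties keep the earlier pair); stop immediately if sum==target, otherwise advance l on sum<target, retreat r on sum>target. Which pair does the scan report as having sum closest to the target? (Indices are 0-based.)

l=0 r=17: -15+39=24 d=1 *, r--
l=0 r=16: -15+34=19 d=4, l++
l=1 r=16: -12+34=22 d=1, l++
l=2 r=16: -10+34=24 d=1, r--
l=2 r=15: -10+22=12 d=11, l++
l=3 r=15: -9+22=13 d=10, l++
l=4 r=15: -6+22=16 d=7, l++
l=5 r=15: -5+22=17 d=6, l++
l=6 r=15: -3+22=19 d=4, l++
l=7 r=15: -2+22=20 d=3, l++
l=8 r=15: -1+22=21 d=2, l++
l=9 r=15: 1+22=23 d=0 *, stop

pair (1, 22) with sum 23 (|Δ|=0)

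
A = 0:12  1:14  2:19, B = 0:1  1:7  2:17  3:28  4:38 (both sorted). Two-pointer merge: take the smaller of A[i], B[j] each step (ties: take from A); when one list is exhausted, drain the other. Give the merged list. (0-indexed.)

[1, 7, 12, 14, 17, 19, 28, 38]

[i=0,j=0] A[i]=12>B[j]=1 take 1 → j++
[i=0,j=1] A[i]=12>B[j]=7 take 7 → j++
[i=0,j=2] A[i]=12<=B[j]=17 take 12 → i++
[i=1,j=2] A[i]=14<=B[j]=17 take 14 → i++
[i=2,j=2] A[i]=19>B[j]=17 take 17 → j++
[i=2,j=3] A[i]=19<=B[j]=28 take 19 → i++
[i=3,j=3] A done, take B[j]=28 → j++
[i=3,j=4] A done, take B[j]=38 → j++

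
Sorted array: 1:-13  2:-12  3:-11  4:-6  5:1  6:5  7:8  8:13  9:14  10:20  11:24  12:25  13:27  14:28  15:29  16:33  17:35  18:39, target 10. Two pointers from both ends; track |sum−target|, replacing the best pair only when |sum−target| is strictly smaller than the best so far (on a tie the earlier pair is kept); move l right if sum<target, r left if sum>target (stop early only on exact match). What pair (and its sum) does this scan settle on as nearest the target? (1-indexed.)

[1,18] -13+39=26 d=16 * → r--
[1,17] -13+35=22 d=12 * → r--
[1,16] -13+33=20 d=10 * → r--
[1,15] -13+29=16 d=6 * → r--
[1,14] -13+28=15 d=5 * → r--
[1,13] -13+27=14 d=4 * → r--
[1,12] -13+25=12 d=2 * → r--
[1,11] -13+24=11 d=1 * → r--
[1,10] -13+20=7 d=3 → l++
[2,10] -12+20=8 d=2 → l++
[3,10] -11+20=9 d=1 → l++
[4,10] -6+20=14 d=4 → r--
[4,9] -6+14=8 d=2 → l++
[5,9] 1+14=15 d=5 → r--
[5,8] 1+13=14 d=4 → r--
[5,7] 1+8=9 d=1 → l++
[6,7] 5+8=13 d=3 → r--

pair (-13, 24) with sum 11 (|Δ|=1)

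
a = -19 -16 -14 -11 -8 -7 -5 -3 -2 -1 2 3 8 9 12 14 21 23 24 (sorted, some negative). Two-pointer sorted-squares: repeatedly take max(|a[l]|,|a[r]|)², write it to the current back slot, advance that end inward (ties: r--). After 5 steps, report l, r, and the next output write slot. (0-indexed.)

l=0 r=18: |-19|<=|24| out[18]=576, r--
l=0 r=17: |-19|<=|23| out[17]=529, r--
l=0 r=16: |-19|<=|21| out[16]=441, r--
l=0 r=15: |-19|>|14| out[15]=361, l++
l=1 r=15: |-16|>|14| out[14]=256, l++

l=2, r=15, next write slot=13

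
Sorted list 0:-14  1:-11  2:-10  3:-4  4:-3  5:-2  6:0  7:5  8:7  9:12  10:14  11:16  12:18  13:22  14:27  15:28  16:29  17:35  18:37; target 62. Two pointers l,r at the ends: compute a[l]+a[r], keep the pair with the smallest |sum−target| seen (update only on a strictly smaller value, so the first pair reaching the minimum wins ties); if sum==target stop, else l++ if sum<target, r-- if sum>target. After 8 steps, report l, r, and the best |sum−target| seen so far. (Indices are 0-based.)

l=8, r=18, best |Δ|=20

l=0 r=18: -14+37=23 d=39 *, l++
l=1 r=18: -11+37=26 d=36 *, l++
l=2 r=18: -10+37=27 d=35 *, l++
l=3 r=18: -4+37=33 d=29 *, l++
l=4 r=18: -3+37=34 d=28 *, l++
l=5 r=18: -2+37=35 d=27 *, l++
l=6 r=18: 0+37=37 d=25 *, l++
l=7 r=18: 5+37=42 d=20 *, l++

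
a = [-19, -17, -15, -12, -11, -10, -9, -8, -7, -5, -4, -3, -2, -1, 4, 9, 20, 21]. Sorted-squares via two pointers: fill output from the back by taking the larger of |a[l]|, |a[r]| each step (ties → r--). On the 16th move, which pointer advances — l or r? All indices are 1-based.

l

l=1 r=18: |-19|<=|21| out[18]=441, r--
l=1 r=17: |-19|<=|20| out[17]=400, r--
l=1 r=16: |-19|>|9| out[16]=361, l++
l=2 r=16: |-17|>|9| out[15]=289, l++
l=3 r=16: |-15|>|9| out[14]=225, l++
l=4 r=16: |-12|>|9| out[13]=144, l++
l=5 r=16: |-11|>|9| out[12]=121, l++
l=6 r=16: |-10|>|9| out[11]=100, l++
l=7 r=16: |-9|<=|9| out[10]=81, r--
l=7 r=15: |-9|>|4| out[9]=81, l++
l=8 r=15: |-8|>|4| out[8]=64, l++
l=9 r=15: |-7|>|4| out[7]=49, l++
l=10 r=15: |-5|>|4| out[6]=25, l++
l=11 r=15: |-4|<=|4| out[5]=16, r--
l=11 r=14: |-4|>|-1| out[4]=16, l++
l=12 r=14: |-3|>|-1| out[3]=9, l++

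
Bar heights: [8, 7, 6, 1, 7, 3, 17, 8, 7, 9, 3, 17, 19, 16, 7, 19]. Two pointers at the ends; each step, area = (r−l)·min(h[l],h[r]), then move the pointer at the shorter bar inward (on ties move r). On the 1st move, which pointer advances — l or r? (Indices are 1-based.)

l

[1,16] min(8,19)*15=120 best=120 * → l++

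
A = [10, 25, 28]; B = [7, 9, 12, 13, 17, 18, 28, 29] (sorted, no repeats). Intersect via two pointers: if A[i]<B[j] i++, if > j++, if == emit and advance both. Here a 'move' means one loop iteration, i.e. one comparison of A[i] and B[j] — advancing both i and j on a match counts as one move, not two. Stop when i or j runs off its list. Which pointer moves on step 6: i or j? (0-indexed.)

j

[i=0,j=0] 10>7 → j++
[i=0,j=1] 10>9 → j++
[i=0,j=2] 10<12 → i++
[i=1,j=2] 25>12 → j++
[i=1,j=3] 25>13 → j++
[i=1,j=4] 25>17 → j++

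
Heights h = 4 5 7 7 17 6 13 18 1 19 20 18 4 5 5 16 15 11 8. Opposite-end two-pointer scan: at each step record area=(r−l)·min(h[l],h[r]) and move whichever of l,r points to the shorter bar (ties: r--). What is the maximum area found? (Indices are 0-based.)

max area = 180

[0,18] min(4,8)*18=72 best=72 * → l++
[1,18] min(5,8)*17=85 best=85 * → l++
[2,18] min(7,8)*16=112 best=112 * → l++
[3,18] min(7,8)*15=105 best=112 → l++
[4,18] min(17,8)*14=112 best=112 → r--
[4,17] min(17,11)*13=143 best=143 * → r--
[4,16] min(17,15)*12=180 best=180 * → r--
[4,15] min(17,16)*11=176 best=180 → r--
[4,14] min(17,5)*10=50 best=180 → r--
[4,13] min(17,5)*9=45 best=180 → r--
[4,12] min(17,4)*8=32 best=180 → r--
[4,11] min(17,18)*7=119 best=180 → l++
[5,11] min(6,18)*6=36 best=180 → l++
[6,11] min(13,18)*5=65 best=180 → l++
[7,11] min(18,18)*4=72 best=180 → r--
[7,10] min(18,20)*3=54 best=180 → l++
[8,10] min(1,20)*2=2 best=180 → l++
[9,10] min(19,20)*1=19 best=180 → l++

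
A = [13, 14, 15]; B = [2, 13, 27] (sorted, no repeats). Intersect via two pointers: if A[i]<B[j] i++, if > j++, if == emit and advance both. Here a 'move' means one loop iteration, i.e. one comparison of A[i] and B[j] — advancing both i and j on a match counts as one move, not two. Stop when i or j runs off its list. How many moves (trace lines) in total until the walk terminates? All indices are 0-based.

[i=0,j=0] 13>2 → j++
[i=0,j=1] 13==13 emit → i++,j++
[i=1,j=2] 14<27 → i++
[i=2,j=2] 15<27 → i++

4 moves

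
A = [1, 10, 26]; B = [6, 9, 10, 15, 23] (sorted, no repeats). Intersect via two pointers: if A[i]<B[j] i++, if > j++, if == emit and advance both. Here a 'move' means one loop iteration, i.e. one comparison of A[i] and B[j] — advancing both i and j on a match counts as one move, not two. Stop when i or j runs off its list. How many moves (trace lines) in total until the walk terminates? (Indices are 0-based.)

i=0 j=0: 1<6, i++
i=1 j=0: 10>6, j++
i=1 j=1: 10>9, j++
i=1 j=2: 10==10 emit, i++,j++
i=2 j=3: 26>15, j++
i=2 j=4: 26>23, j++

6 moves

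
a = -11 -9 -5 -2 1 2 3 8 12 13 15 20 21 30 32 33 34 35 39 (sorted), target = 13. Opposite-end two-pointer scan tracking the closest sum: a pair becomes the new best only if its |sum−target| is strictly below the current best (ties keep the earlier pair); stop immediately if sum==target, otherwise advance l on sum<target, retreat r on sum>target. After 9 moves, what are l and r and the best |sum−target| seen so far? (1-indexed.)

[1,19] -11+39=28 d=15 * → r--
[1,18] -11+35=24 d=11 * → r--
[1,17] -11+34=23 d=10 * → r--
[1,16] -11+33=22 d=9 * → r--
[1,15] -11+32=21 d=8 * → r--
[1,14] -11+30=19 d=6 * → r--
[1,13] -11+21=10 d=3 * → l++
[2,13] -9+21=12 d=1 * → l++
[3,13] -5+21=16 d=3 → r--

l=3, r=12, best |Δ|=1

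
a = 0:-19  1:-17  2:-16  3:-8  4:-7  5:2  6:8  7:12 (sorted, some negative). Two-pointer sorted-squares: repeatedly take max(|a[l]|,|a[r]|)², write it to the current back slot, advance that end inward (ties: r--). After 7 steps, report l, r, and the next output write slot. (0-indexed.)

l=0 r=7: |-19|>|12| out[7]=361, l++
l=1 r=7: |-17|>|12| out[6]=289, l++
l=2 r=7: |-16|>|12| out[5]=256, l++
l=3 r=7: |-8|<=|12| out[4]=144, r--
l=3 r=6: |-8|<=|8| out[3]=64, r--
l=3 r=5: |-8|>|2| out[2]=64, l++
l=4 r=5: |-7|>|2| out[1]=49, l++

l=5, r=5, next write slot=0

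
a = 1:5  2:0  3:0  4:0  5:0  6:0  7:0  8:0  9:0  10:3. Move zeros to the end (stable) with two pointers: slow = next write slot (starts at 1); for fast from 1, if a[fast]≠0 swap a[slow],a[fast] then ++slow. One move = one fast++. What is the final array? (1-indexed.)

slow=1 fast=1: a[fast]=5≠0 swap→a[1]=5, slow++,fast++
slow=2 fast=2: a[fast]=0, fast++
slow=2 fast=3: a[fast]=0, fast++
slow=2 fast=4: a[fast]=0, fast++
slow=2 fast=5: a[fast]=0, fast++
slow=2 fast=6: a[fast]=0, fast++
slow=2 fast=7: a[fast]=0, fast++
slow=2 fast=8: a[fast]=0, fast++
slow=2 fast=9: a[fast]=0, fast++
slow=2 fast=10: a[fast]=3≠0 swap→a[2]=3, slow++,fast++

[5, 3, 0, 0, 0, 0, 0, 0, 0, 0]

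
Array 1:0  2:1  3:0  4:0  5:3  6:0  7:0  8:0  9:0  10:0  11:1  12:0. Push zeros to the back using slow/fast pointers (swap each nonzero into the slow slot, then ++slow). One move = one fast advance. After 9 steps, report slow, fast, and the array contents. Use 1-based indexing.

slow=3, fast=10, a=[1, 3, 0, 0, 0, 0, 0, 0, 0, 0, 1, 0]

(s=1,f=1) a[fast]=0 → fast++
(s=1,f=2) a[fast]=1≠0 swap→a[1]=1 → slow++,fast++
(s=2,f=3) a[fast]=0 → fast++
(s=2,f=4) a[fast]=0 → fast++
(s=2,f=5) a[fast]=3≠0 swap→a[2]=3 → slow++,fast++
(s=3,f=6) a[fast]=0 → fast++
(s=3,f=7) a[fast]=0 → fast++
(s=3,f=8) a[fast]=0 → fast++
(s=3,f=9) a[fast]=0 → fast++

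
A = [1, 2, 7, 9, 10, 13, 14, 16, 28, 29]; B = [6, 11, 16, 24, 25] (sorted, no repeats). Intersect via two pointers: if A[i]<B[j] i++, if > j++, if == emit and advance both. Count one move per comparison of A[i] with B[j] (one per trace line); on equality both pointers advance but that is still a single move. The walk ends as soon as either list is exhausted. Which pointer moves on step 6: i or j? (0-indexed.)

i=0 j=0: 1<6, i++
i=1 j=0: 2<6, i++
i=2 j=0: 7>6, j++
i=2 j=1: 7<11, i++
i=3 j=1: 9<11, i++
i=4 j=1: 10<11, i++

i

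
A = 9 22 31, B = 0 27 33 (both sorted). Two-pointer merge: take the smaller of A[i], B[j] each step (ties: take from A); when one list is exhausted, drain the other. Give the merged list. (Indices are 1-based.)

[0, 9, 22, 27, 31, 33]

[i=1,j=1] A[i]=9>B[j]=0 take 0 → j++
[i=1,j=2] A[i]=9<=B[j]=27 take 9 → i++
[i=2,j=2] A[i]=22<=B[j]=27 take 22 → i++
[i=3,j=2] A[i]=31>B[j]=27 take 27 → j++
[i=3,j=3] A[i]=31<=B[j]=33 take 31 → i++
[i=4,j=3] A done, take B[j]=33 → j++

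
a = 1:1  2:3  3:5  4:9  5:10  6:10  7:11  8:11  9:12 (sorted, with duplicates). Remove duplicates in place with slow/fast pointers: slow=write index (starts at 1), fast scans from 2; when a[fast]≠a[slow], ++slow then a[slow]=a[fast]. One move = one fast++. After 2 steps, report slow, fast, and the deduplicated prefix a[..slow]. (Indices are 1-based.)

(s=1,f=2) a[fast]=3≠a[slow]=1 write a[2]=3 → slow++,fast++
(s=2,f=3) a[fast]=5≠a[slow]=3 write a[3]=5 → slow++,fast++

slow=3, fast=4, prefix=[1, 3, 5]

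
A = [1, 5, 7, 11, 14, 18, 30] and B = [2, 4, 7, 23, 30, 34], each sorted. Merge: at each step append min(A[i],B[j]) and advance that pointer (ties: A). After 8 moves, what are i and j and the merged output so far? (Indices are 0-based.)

i=0 j=0: A[i]=1<=B[j]=2 take 1, i++
i=1 j=0: A[i]=5>B[j]=2 take 2, j++
i=1 j=1: A[i]=5>B[j]=4 take 4, j++
i=1 j=2: A[i]=5<=B[j]=7 take 5, i++
i=2 j=2: A[i]=7<=B[j]=7 take 7, i++
i=3 j=2: A[i]=11>B[j]=7 take 7, j++
i=3 j=3: A[i]=11<=B[j]=23 take 11, i++
i=4 j=3: A[i]=14<=B[j]=23 take 14, i++

i=5, j=3, merged so far=[1, 2, 4, 5, 7, 7, 11, 14]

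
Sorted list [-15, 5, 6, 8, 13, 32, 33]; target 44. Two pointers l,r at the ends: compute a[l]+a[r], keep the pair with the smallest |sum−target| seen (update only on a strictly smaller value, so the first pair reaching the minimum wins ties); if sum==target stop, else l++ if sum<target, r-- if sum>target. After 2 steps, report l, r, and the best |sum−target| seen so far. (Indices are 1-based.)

l=3, r=7, best |Δ|=6

[1,7] -15+33=18 d=26 * → l++
[2,7] 5+33=38 d=6 * → l++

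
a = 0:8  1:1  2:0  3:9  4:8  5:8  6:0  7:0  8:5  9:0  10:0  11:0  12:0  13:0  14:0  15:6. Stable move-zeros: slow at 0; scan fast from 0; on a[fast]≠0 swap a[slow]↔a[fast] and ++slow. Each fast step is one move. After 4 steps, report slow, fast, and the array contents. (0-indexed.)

slow=3, fast=4, a=[8, 1, 9, 0, 8, 8, 0, 0, 5, 0, 0, 0, 0, 0, 0, 6]

(s=0,f=0) a[fast]=8≠0 swap→a[0]=8 → slow++,fast++
(s=1,f=1) a[fast]=1≠0 swap→a[1]=1 → slow++,fast++
(s=2,f=2) a[fast]=0 → fast++
(s=2,f=3) a[fast]=9≠0 swap→a[2]=9 → slow++,fast++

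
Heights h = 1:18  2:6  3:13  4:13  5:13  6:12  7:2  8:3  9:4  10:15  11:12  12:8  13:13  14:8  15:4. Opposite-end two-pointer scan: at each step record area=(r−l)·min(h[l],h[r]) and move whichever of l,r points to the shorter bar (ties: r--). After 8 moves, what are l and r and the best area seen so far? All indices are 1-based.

l=1, r=7, best area=156

l=1 r=15: min(18,4)*14=56 best=56 *, r--
l=1 r=14: min(18,8)*13=104 best=104 *, r--
l=1 r=13: min(18,13)*12=156 best=156 *, r--
l=1 r=12: min(18,8)*11=88 best=156, r--
l=1 r=11: min(18,12)*10=120 best=156, r--
l=1 r=10: min(18,15)*9=135 best=156, r--
l=1 r=9: min(18,4)*8=32 best=156, r--
l=1 r=8: min(18,3)*7=21 best=156, r--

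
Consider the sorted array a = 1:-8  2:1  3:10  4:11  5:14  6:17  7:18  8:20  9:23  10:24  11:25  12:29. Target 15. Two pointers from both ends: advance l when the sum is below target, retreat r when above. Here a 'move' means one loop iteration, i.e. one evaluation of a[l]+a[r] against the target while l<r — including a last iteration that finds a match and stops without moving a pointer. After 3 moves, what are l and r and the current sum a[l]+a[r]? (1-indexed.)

[1,12] -8+29=21 >15 → r--
[1,11] -8+25=17 >15 → r--
[1,10] -8+24=16 >15 → r--

l=1, r=9, sum=15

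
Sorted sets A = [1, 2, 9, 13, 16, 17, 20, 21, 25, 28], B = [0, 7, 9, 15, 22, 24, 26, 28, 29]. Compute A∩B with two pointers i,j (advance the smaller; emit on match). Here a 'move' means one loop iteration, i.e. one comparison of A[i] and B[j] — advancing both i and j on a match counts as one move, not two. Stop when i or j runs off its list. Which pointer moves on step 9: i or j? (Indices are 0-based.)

i=0 j=0: 1>0, j++
i=0 j=1: 1<7, i++
i=1 j=1: 2<7, i++
i=2 j=1: 9>7, j++
i=2 j=2: 9==9 emit, i++,j++
i=3 j=3: 13<15, i++
i=4 j=3: 16>15, j++
i=4 j=4: 16<22, i++
i=5 j=4: 17<22, i++

i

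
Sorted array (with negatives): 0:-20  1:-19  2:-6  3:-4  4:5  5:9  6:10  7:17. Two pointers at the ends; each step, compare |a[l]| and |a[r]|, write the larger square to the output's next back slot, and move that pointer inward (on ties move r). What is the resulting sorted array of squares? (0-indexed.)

[16, 25, 36, 81, 100, 289, 361, 400]

[0,7] |-20|>|17| out[7]=400 → l++
[1,7] |-19|>|17| out[6]=361 → l++
[2,7] |-6|<=|17| out[5]=289 → r--
[2,6] |-6|<=|10| out[4]=100 → r--
[2,5] |-6|<=|9| out[3]=81 → r--
[2,4] |-6|>|5| out[2]=36 → l++
[3,4] |-4|<=|5| out[1]=25 → r--
[3,3] |-4|<=|-4| out[0]=16 → r--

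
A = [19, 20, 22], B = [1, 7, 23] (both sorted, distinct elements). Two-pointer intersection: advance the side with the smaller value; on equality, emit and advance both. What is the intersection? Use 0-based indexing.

i=0 j=0: 19>1, j++
i=0 j=1: 19>7, j++
i=0 j=2: 19<23, i++
i=1 j=2: 20<23, i++
i=2 j=2: 22<23, i++

intersection = []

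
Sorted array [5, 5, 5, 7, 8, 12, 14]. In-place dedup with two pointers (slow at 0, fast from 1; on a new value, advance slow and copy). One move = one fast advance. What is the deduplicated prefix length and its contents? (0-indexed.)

slow=0 fast=1: a[fast]=5=a[slow] dup, fast++
slow=0 fast=2: a[fast]=5=a[slow] dup, fast++
slow=0 fast=3: a[fast]=7≠a[slow]=5 write a[1]=7, slow++,fast++
slow=1 fast=4: a[fast]=8≠a[slow]=7 write a[2]=8, slow++,fast++
slow=2 fast=5: a[fast]=12≠a[slow]=8 write a[3]=12, slow++,fast++
slow=3 fast=6: a[fast]=14≠a[slow]=12 write a[4]=14, slow++,fast++

length 5; prefix = [5, 7, 8, 12, 14]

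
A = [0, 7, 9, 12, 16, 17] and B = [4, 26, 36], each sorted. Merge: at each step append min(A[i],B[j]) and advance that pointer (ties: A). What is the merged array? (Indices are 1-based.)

[0, 4, 7, 9, 12, 16, 17, 26, 36]

i=1 j=1: A[i]=0<=B[j]=4 take 0, i++
i=2 j=1: A[i]=7>B[j]=4 take 4, j++
i=2 j=2: A[i]=7<=B[j]=26 take 7, i++
i=3 j=2: A[i]=9<=B[j]=26 take 9, i++
i=4 j=2: A[i]=12<=B[j]=26 take 12, i++
i=5 j=2: A[i]=16<=B[j]=26 take 16, i++
i=6 j=2: A[i]=17<=B[j]=26 take 17, i++
i=7 j=2: A done, take B[j]=26, j++
i=7 j=3: A done, take B[j]=36, j++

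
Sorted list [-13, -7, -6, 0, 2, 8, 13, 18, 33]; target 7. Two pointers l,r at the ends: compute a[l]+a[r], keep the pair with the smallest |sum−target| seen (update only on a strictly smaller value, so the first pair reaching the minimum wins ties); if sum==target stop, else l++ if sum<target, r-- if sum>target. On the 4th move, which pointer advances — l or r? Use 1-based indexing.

[1,9] -13+33=20 d=13 * → r--
[1,8] -13+18=5 d=2 * → l++
[2,8] -7+18=11 d=4 → r--
[2,7] -7+13=6 d=1 * → l++

l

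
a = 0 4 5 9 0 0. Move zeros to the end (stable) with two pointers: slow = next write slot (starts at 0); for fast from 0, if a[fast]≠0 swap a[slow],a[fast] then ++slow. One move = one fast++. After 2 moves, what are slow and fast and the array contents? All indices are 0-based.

slow=1, fast=2, a=[4, 0, 5, 9, 0, 0]

slow=0 fast=0: a[fast]=0, fast++
slow=0 fast=1: a[fast]=4≠0 swap→a[0]=4, slow++,fast++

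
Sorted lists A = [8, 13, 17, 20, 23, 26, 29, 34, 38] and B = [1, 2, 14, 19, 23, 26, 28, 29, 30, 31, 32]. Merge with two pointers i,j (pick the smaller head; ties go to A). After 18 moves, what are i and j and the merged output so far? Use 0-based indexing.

[i=0,j=0] A[i]=8>B[j]=1 take 1 → j++
[i=0,j=1] A[i]=8>B[j]=2 take 2 → j++
[i=0,j=2] A[i]=8<=B[j]=14 take 8 → i++
[i=1,j=2] A[i]=13<=B[j]=14 take 13 → i++
[i=2,j=2] A[i]=17>B[j]=14 take 14 → j++
[i=2,j=3] A[i]=17<=B[j]=19 take 17 → i++
[i=3,j=3] A[i]=20>B[j]=19 take 19 → j++
[i=3,j=4] A[i]=20<=B[j]=23 take 20 → i++
[i=4,j=4] A[i]=23<=B[j]=23 take 23 → i++
[i=5,j=4] A[i]=26>B[j]=23 take 23 → j++
[i=5,j=5] A[i]=26<=B[j]=26 take 26 → i++
[i=6,j=5] A[i]=29>B[j]=26 take 26 → j++
[i=6,j=6] A[i]=29>B[j]=28 take 28 → j++
[i=6,j=7] A[i]=29<=B[j]=29 take 29 → i++
[i=7,j=7] A[i]=34>B[j]=29 take 29 → j++
[i=7,j=8] A[i]=34>B[j]=30 take 30 → j++
[i=7,j=9] A[i]=34>B[j]=31 take 31 → j++
[i=7,j=10] A[i]=34>B[j]=32 take 32 → j++

i=7, j=11, merged so far=[1, 2, 8, 13, 14, 17, 19, 20, 23, 23, 26, 26, 28, 29, 29, 30, 31, 32]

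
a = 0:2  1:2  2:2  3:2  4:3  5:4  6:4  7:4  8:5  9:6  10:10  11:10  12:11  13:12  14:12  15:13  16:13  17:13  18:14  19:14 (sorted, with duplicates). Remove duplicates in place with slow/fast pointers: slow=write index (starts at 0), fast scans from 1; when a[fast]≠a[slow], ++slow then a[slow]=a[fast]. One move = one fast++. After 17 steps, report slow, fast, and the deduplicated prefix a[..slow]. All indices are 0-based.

(s=0,f=1) a[fast]=2=a[slow] dup → fast++
(s=0,f=2) a[fast]=2=a[slow] dup → fast++
(s=0,f=3) a[fast]=2=a[slow] dup → fast++
(s=0,f=4) a[fast]=3≠a[slow]=2 write a[1]=3 → slow++,fast++
(s=1,f=5) a[fast]=4≠a[slow]=3 write a[2]=4 → slow++,fast++
(s=2,f=6) a[fast]=4=a[slow] dup → fast++
(s=2,f=7) a[fast]=4=a[slow] dup → fast++
(s=2,f=8) a[fast]=5≠a[slow]=4 write a[3]=5 → slow++,fast++
(s=3,f=9) a[fast]=6≠a[slow]=5 write a[4]=6 → slow++,fast++
(s=4,f=10) a[fast]=10≠a[slow]=6 write a[5]=10 → slow++,fast++
(s=5,f=11) a[fast]=10=a[slow] dup → fast++
(s=5,f=12) a[fast]=11≠a[slow]=10 write a[6]=11 → slow++,fast++
(s=6,f=13) a[fast]=12≠a[slow]=11 write a[7]=12 → slow++,fast++
(s=7,f=14) a[fast]=12=a[slow] dup → fast++
(s=7,f=15) a[fast]=13≠a[slow]=12 write a[8]=13 → slow++,fast++
(s=8,f=16) a[fast]=13=a[slow] dup → fast++
(s=8,f=17) a[fast]=13=a[slow] dup → fast++

slow=8, fast=18, prefix=[2, 3, 4, 5, 6, 10, 11, 12, 13]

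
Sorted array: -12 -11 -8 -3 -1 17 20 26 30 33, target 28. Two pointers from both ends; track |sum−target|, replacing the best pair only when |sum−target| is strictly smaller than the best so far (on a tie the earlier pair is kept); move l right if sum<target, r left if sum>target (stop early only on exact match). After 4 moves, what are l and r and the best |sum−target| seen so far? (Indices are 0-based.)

l=3, r=8, best |Δ|=2

[0,9] -12+33=21 d=7 * → l++
[1,9] -11+33=22 d=6 * → l++
[2,9] -8+33=25 d=3 * → l++
[3,9] -3+33=30 d=2 * → r--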